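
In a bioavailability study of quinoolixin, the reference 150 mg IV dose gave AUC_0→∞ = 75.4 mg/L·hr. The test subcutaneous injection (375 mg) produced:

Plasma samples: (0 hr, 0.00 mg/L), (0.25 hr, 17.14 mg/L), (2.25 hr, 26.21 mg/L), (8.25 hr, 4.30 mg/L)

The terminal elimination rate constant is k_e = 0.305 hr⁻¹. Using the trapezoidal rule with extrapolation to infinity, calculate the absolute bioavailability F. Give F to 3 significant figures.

F = 0.802

Trapezoidal AUC_0→8.25 (subcutaneous injection):
  [0→0.25]: (0.00+17.14)/2 × 0.25 = 2.1425
  [0.25→2.25]: (17.14+26.21)/2 × 2 = 43.35
  [2.25→8.25]: (26.21+4.30)/2 × 6 = 91.53
  Sum = 137.0225 mg/L·hr
Tail: C_last/k_e = 4.30/0.305 = 14.098
AUC_0→∞ (subcutaneous injection) = 137.0225 + 14.098 = 151.1205 mg/L·hr
F = (AUC_ev/D_ev)/(AUC_iv/D_iv) = (151.1205/375)/(75.4/150) = 0.402988/0.502667 = 0.8017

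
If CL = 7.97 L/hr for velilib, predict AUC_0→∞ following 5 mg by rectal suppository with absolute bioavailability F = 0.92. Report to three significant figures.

AUC = 0.577 mg/L·hr

AUC_0→∞ = F × Dose / CL
        = 0.92 × 5 / 7.97 = 0.577164 mg/L·hr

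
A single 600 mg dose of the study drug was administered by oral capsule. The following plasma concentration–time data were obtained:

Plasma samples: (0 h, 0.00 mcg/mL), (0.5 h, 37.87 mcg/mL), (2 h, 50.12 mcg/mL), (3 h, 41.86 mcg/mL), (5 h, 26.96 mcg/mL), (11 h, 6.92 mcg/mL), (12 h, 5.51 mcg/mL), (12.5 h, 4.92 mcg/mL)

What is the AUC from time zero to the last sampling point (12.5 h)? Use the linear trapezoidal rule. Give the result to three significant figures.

AUC = 301 mcg/mL·h

Trapezoidal AUC_0→12.5:
  [0→0.5]: (0.00+37.87)/2 × 0.5 = 9.4675
  [0.5→2]: (37.87+50.12)/2 × 1.5 = 65.9925
  [2→3]: (50.12+41.86)/2 × 1 = 45.99
  [3→5]: (41.86+26.96)/2 × 2 = 68.82
  [5→11]: (26.96+6.92)/2 × 6 = 101.64
  [11→12]: (6.92+5.51)/2 × 1 = 6.215
  [12→12.5]: (5.51+4.92)/2 × 0.5 = 2.6075
  Sum = 300.7325 mcg/mL·h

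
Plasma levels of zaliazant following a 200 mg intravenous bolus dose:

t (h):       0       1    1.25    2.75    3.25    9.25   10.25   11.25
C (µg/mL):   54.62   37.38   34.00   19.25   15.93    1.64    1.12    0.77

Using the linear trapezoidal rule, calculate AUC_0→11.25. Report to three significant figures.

Trapezoidal AUC_0→11.25:
  [0→1]: (54.62+37.38)/2 × 1 = 46.0
  [1→1.25]: (37.38+34.00)/2 × 0.25 = 8.9225
  [1.25→2.75]: (34.00+19.25)/2 × 1.5 = 39.9375
  [2.75→3.25]: (19.25+15.93)/2 × 0.5 = 8.795
  [3.25→9.25]: (15.93+1.64)/2 × 6 = 52.71
  [9.25→10.25]: (1.64+1.12)/2 × 1 = 1.38
  [10.25→11.25]: (1.12+0.77)/2 × 1 = 0.945
  Sum = 158.69 µg/mL·h

AUC = 159 µg/mL·h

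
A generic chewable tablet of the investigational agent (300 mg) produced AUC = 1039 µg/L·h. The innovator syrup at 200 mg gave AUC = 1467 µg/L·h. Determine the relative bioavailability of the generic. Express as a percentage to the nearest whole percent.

F_rel = (AUC_test/D_test) / (AUC_ref/D_ref)
      = (1039/300) / (1467/200)
      = 3.46333 / 7.335 = 0.4722 = 47.22%

F_rel = 47%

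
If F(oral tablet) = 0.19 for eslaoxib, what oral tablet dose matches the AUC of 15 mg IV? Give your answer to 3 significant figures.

For equal systemic exposure: F × D_ev = D_iv
D_ev = D_iv / F = 15 / 0.19 = 78.9474 mg

D_oral = 78.9 mg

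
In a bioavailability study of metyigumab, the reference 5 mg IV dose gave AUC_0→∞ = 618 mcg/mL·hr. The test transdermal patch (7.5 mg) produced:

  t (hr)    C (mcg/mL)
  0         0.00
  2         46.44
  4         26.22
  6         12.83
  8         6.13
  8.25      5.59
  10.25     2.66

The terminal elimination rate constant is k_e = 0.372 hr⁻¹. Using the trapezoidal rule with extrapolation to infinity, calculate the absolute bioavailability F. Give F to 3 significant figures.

Trapezoidal AUC_0→10.25 (transdermal patch):
  [0→2]: (0.00+46.44)/2 × 2 = 46.44
  [2→4]: (46.44+26.22)/2 × 2 = 72.66
  [4→6]: (26.22+12.83)/2 × 2 = 39.05
  [6→8]: (12.83+6.13)/2 × 2 = 18.96
  [8→8.25]: (6.13+5.59)/2 × 0.25 = 1.465
  [8.25→10.25]: (5.59+2.66)/2 × 2 = 8.25
  Sum = 186.825 mcg/mL·hr
Tail: C_last/k_e = 2.66/0.372 = 7.151
AUC_0→∞ (transdermal patch) = 186.825 + 7.151 = 193.976 mcg/mL·hr
F = (AUC_ev/D_ev)/(AUC_iv/D_iv) = (193.976/7.5)/(618/5) = 25.8635/123.6 = 0.2093

F = 0.209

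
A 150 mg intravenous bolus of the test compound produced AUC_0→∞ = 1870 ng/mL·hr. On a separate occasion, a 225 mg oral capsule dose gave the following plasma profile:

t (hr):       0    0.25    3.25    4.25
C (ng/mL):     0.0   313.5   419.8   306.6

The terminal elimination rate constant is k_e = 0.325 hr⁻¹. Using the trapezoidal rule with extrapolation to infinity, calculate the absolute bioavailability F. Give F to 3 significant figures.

F = 0.872

Trapezoidal AUC_0→4.25 (oral capsule):
  [0→0.25]: (0.0+313.5)/2 × 0.25 = 39.1875
  [0.25→3.25]: (313.5+419.8)/2 × 3 = 1099.95
  [3.25→4.25]: (419.8+306.6)/2 × 1 = 363.2
  Sum = 1502.3375 ng/mL·hr
Tail: C_last/k_e = 306.6/0.325 = 943.385
AUC_0→∞ (oral capsule) = 1502.3375 + 943.385 = 2445.7225 ng/mL·hr
F = (AUC_ev/D_ev)/(AUC_iv/D_iv) = (2445.7225/225)/(1870/150) = 10.8699/12.4667 = 0.8719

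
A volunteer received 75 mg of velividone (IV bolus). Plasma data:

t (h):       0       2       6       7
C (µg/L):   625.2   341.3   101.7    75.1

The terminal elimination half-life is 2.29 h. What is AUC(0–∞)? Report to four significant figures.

Trapezoidal AUC_0→7:
  [0→2]: (625.2+341.3)/2 × 2 = 966.5
  [2→6]: (341.3+101.7)/2 × 4 = 886.0
  [6→7]: (101.7+75.1)/2 × 1 = 88.4
  Sum = 1940.9 µg/L·h
k_e = ln2 / t½ = 0.693147 / 2.29 = 0.3027 h^-1
Extrapolated tail: C_last / k_e = 75.1 / 0.3027 = 248.100
AUC_0→∞ = 1940.9 + 248.100 = 2189.0 µg/L·h

AUC = 2189 µg/L·h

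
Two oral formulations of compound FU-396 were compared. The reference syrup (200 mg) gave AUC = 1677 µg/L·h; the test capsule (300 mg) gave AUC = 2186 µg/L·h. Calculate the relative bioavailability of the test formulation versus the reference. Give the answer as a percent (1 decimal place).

F_rel = 86.9%

F_rel = (AUC_test/D_test) / (AUC_ref/D_ref)
      = (2186/300) / (1677/200)
      = 7.28667 / 8.385 = 0.8690 = 86.90%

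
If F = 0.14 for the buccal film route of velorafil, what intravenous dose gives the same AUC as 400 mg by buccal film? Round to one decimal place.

D_iv = 56.0 mg

Systemic exposure from an extravascular dose = F × D_ev, so the equivalent IV dose is F × D_ev.
D_iv = F × D_ev = 0.14 × 400 = 56 mg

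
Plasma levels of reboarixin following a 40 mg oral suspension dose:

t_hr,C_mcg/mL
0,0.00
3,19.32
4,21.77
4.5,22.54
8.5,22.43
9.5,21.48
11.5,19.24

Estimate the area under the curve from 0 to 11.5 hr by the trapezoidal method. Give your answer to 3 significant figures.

AUC = 213 mcg/mL·hr

Trapezoidal AUC_0→11.5:
  [0→3]: (0.00+19.32)/2 × 3 = 28.98
  [3→4]: (19.32+21.77)/2 × 1 = 20.545
  [4→4.5]: (21.77+22.54)/2 × 0.5 = 11.0775
  [4.5→8.5]: (22.54+22.43)/2 × 4 = 89.94
  [8.5→9.5]: (22.43+21.48)/2 × 1 = 21.955
  [9.5→11.5]: (21.48+19.24)/2 × 2 = 40.72
  Sum = 213.2175 mcg/mL·hr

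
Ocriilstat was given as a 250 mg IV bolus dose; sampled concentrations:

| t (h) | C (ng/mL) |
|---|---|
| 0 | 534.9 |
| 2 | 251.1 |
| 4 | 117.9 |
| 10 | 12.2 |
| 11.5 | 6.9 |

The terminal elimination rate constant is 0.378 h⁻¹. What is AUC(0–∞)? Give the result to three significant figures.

Trapezoidal AUC_0→11.5:
  [0→2]: (534.9+251.1)/2 × 2 = 786.0
  [2→4]: (251.1+117.9)/2 × 2 = 369.0
  [4→10]: (117.9+12.2)/2 × 6 = 390.3
  [10→11.5]: (12.2+6.9)/2 × 1.5 = 14.325
  Sum = 1559.625 ng/mL·h
Extrapolated tail: C_last / k_e = 6.9 / 0.378 = 18.254
AUC_0→∞ = 1559.625 + 18.254 = 1577.879 ng/mL·h

AUC = 1580 ng/mL·h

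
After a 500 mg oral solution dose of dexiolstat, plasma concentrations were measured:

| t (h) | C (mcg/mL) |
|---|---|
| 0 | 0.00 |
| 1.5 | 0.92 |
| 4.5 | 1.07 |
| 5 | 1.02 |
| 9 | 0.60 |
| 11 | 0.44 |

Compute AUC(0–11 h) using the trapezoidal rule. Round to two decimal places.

AUC = 8.48 mcg/mL·h

Trapezoidal AUC_0→11:
  [0→1.5]: (0.00+0.92)/2 × 1.5 = 0.69
  [1.5→4.5]: (0.92+1.07)/2 × 3 = 2.985
  [4.5→5]: (1.07+1.02)/2 × 0.5 = 0.5225
  [5→9]: (1.02+0.60)/2 × 4 = 3.24
  [9→11]: (0.60+0.44)/2 × 2 = 1.04
  Sum = 8.4775 mcg/mL·h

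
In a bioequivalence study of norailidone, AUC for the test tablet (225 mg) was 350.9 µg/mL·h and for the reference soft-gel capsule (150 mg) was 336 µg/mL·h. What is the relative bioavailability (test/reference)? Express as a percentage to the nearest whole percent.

F_rel = 70%

F_rel = (AUC_test/D_test) / (AUC_ref/D_ref)
      = (350.9/225) / (336/150)
      = 1.55956 / 2.24 = 0.6962 = 69.62%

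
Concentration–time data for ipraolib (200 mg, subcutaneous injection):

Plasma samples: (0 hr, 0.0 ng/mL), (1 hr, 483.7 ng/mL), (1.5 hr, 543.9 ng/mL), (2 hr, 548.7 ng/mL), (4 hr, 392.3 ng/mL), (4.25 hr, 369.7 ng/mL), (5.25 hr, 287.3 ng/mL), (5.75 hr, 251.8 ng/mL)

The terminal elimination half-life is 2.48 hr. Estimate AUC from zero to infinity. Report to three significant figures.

AUC = 3170 ng/mL·hr

Trapezoidal AUC_0→5.75:
  [0→1]: (0.0+483.7)/2 × 1 = 241.85
  [1→1.5]: (483.7+543.9)/2 × 0.5 = 256.9
  [1.5→2]: (543.9+548.7)/2 × 0.5 = 273.15
  [2→4]: (548.7+392.3)/2 × 2 = 941.0
  [4→4.25]: (392.3+369.7)/2 × 0.25 = 95.25
  [4.25→5.25]: (369.7+287.3)/2 × 1 = 328.5
  [5.25→5.75]: (287.3+251.8)/2 × 0.5 = 134.775
  Sum = 2271.425 ng/mL·hr
k_e = ln2 / t½ = 0.693147 / 2.48 = 0.2795 hr^-1
Extrapolated tail: C_last / k_e = 251.8 / 0.2795 = 900.894
AUC_0→∞ = 2271.425 + 900.894 = 3172.319 ng/mL·hr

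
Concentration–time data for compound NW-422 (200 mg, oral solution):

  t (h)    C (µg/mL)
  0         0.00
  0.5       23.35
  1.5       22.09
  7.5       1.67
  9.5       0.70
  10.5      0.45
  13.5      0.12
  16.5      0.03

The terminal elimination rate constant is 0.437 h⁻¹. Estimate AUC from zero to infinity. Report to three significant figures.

AUC = 104 µg/mL·h

Trapezoidal AUC_0→16.5:
  [0→0.5]: (0.00+23.35)/2 × 0.5 = 5.8375
  [0.5→1.5]: (23.35+22.09)/2 × 1 = 22.72
  [1.5→7.5]: (22.09+1.67)/2 × 6 = 71.28
  [7.5→9.5]: (1.67+0.70)/2 × 2 = 2.37
  [9.5→10.5]: (0.70+0.45)/2 × 1 = 0.575
  [10.5→13.5]: (0.45+0.12)/2 × 3 = 0.855
  [13.5→16.5]: (0.12+0.03)/2 × 3 = 0.225
  Sum = 103.8625 µg/mL·h
Extrapolated tail: C_last / k_e = 0.03 / 0.437 = 0.069
AUC_0→∞ = 103.8625 + 0.069 = 103.9315 µg/mL·h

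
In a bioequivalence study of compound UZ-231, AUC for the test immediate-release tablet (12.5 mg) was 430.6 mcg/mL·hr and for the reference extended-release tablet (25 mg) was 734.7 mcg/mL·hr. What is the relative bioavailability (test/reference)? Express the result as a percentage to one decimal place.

F_rel = 117.2%

F_rel = (AUC_test/D_test) / (AUC_ref/D_ref)
      = (430.6/12.5) / (734.7/25)
      = 34.448 / 29.388 = 1.1722 = 117.22%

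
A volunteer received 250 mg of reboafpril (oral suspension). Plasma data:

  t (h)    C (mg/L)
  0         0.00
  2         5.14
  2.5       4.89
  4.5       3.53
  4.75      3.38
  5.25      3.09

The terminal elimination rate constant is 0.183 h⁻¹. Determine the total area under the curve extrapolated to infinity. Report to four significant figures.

AUC = 35.43 mg/L·h

Trapezoidal AUC_0→5.25:
  [0→2]: (0.00+5.14)/2 × 2 = 5.14
  [2→2.5]: (5.14+4.89)/2 × 0.5 = 2.5075
  [2.5→4.5]: (4.89+3.53)/2 × 2 = 8.42
  [4.5→4.75]: (3.53+3.38)/2 × 0.25 = 0.86375
  [4.75→5.25]: (3.38+3.09)/2 × 0.5 = 1.6175
  Sum = 18.54875 mg/L·h
Extrapolated tail: C_last / k_e = 3.09 / 0.183 = 16.885
AUC_0→∞ = 18.54875 + 16.885 = 35.43375 mg/L·h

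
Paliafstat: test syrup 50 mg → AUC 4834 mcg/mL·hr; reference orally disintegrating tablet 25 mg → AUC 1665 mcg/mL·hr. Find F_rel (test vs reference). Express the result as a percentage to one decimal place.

F_rel = 145.2%

F_rel = (AUC_test/D_test) / (AUC_ref/D_ref)
      = (4834/50) / (1665/25)
      = 96.68 / 66.6 = 1.4517 = 145.17%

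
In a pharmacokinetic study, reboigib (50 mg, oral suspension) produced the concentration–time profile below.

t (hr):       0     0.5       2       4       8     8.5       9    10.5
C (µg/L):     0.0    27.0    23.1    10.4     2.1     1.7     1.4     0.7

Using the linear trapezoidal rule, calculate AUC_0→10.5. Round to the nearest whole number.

AUC = 106 µg/L·hr

Trapezoidal AUC_0→10.5:
  [0→0.5]: (0.0+27.0)/2 × 0.5 = 6.75
  [0.5→2]: (27.0+23.1)/2 × 1.5 = 37.575
  [2→4]: (23.1+10.4)/2 × 2 = 33.5
  [4→8]: (10.4+2.1)/2 × 4 = 25.0
  [8→8.5]: (2.1+1.7)/2 × 0.5 = 0.95
  [8.5→9]: (1.7+1.4)/2 × 0.5 = 0.775
  [9→10.5]: (1.4+0.7)/2 × 1.5 = 1.575
  Sum = 106.125 µg/L·hr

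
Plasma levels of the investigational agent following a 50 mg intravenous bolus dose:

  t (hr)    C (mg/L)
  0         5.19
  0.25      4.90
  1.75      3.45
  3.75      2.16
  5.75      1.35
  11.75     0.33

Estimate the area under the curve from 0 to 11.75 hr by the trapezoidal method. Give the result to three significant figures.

Trapezoidal AUC_0→11.75:
  [0→0.25]: (5.19+4.90)/2 × 0.25 = 1.26125
  [0.25→1.75]: (4.90+3.45)/2 × 1.5 = 6.2625
  [1.75→3.75]: (3.45+2.16)/2 × 2 = 5.61
  [3.75→5.75]: (2.16+1.35)/2 × 2 = 3.51
  [5.75→11.75]: (1.35+0.33)/2 × 6 = 5.04
  Sum = 21.68375 mg/L·hr

AUC = 21.7 mg/L·hr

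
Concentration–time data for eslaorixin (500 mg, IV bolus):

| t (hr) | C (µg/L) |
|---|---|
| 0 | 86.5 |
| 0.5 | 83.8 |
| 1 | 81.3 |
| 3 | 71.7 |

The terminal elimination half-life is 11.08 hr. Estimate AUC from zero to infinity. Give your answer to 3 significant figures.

AUC = 1380 µg/L·hr

Trapezoidal AUC_0→3:
  [0→0.5]: (86.5+83.8)/2 × 0.5 = 42.575
  [0.5→1]: (83.8+81.3)/2 × 0.5 = 41.275
  [1→3]: (81.3+71.7)/2 × 2 = 153.0
  Sum = 236.85 µg/L·hr
k_e = ln2 / t½ = 0.693147 / 11.08 = 0.0626 hr^-1
Extrapolated tail: C_last / k_e = 71.7 / 0.0626 = 1145.367
AUC_0→∞ = 236.85 + 1145.367 = 1382.217 µg/L·hr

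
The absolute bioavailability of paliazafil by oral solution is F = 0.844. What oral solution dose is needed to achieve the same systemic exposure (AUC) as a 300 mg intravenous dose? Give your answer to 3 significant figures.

For equal systemic exposure: F × D_ev = D_iv
D_ev = D_iv / F = 300 / 0.844 = 355.45 mg

D_oral = 355 mg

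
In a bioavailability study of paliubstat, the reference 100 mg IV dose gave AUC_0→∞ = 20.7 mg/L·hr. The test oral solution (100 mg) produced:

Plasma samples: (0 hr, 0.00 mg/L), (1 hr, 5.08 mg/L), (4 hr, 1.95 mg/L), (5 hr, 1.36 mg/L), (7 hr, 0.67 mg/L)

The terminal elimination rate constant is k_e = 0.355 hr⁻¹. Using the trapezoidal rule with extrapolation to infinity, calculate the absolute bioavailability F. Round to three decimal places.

F = 0.901

Trapezoidal AUC_0→7 (oral solution):
  [0→1]: (0.00+5.08)/2 × 1 = 2.54
  [1→4]: (5.08+1.95)/2 × 3 = 10.545
  [4→5]: (1.95+1.36)/2 × 1 = 1.655
  [5→7]: (1.36+0.67)/2 × 2 = 2.03
  Sum = 16.77 mg/L·hr
Tail: C_last/k_e = 0.67/0.355 = 1.887
AUC_0→∞ (oral solution) = 16.77 + 1.887 = 18.657 mg/L·hr
F = (AUC_ev/D_ev)/(AUC_iv/D_iv) = (18.657/100)/(20.7/100) = 0.18657/0.207 = 0.9013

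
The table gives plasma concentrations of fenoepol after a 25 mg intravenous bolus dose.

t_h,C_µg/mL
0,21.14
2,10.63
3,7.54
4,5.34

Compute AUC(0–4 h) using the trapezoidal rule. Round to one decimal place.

Trapezoidal AUC_0→4:
  [0→2]: (21.14+10.63)/2 × 2 = 31.77
  [2→3]: (10.63+7.54)/2 × 1 = 9.085
  [3→4]: (7.54+5.34)/2 × 1 = 6.44
  Sum = 47.295 µg/mL·h

AUC = 47.3 µg/mL·h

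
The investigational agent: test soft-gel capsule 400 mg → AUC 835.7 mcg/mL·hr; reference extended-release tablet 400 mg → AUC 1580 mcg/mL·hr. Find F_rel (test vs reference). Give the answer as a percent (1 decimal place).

F_rel = 52.9%

F_rel = (AUC_test/D_test) / (AUC_ref/D_ref)
      = (835.7/400) / (1580/400)
      = 2.08925 / 3.95 = 0.5289 = 52.89%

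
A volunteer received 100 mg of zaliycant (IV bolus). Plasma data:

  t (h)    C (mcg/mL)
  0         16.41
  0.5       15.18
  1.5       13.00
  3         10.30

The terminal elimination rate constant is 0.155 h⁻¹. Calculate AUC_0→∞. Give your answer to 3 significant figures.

AUC = 106 mcg/mL·h

Trapezoidal AUC_0→3:
  [0→0.5]: (16.41+15.18)/2 × 0.5 = 7.8975
  [0.5→1.5]: (15.18+13.00)/2 × 1 = 14.09
  [1.5→3]: (13.00+10.30)/2 × 1.5 = 17.475
  Sum = 39.4625 mcg/mL·h
Extrapolated tail: C_last / k_e = 10.30 / 0.155 = 66.452
AUC_0→∞ = 39.4625 + 66.452 = 105.9145 mcg/mL·h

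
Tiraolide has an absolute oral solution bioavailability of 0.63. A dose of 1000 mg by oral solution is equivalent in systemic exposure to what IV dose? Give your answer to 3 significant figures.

Systemic exposure from an extravascular dose = F × D_ev, so the equivalent IV dose is F × D_ev.
D_iv = F × D_ev = 0.63 × 1000 = 630 mg

D_iv = 630 mg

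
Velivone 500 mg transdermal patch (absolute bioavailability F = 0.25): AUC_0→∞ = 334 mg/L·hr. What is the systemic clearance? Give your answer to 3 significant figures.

CL = F × Dose / AUC_0→∞
   = 0.25 × 500 / 334 = 0.374251 L/hr

CL = 0.374 L/hr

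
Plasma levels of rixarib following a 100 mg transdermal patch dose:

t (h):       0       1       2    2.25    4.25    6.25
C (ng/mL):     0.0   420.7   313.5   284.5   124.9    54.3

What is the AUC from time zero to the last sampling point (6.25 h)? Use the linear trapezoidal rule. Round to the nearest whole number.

AUC = 1241 ng/mL·h

Trapezoidal AUC_0→6.25:
  [0→1]: (0.0+420.7)/2 × 1 = 210.35
  [1→2]: (420.7+313.5)/2 × 1 = 367.1
  [2→2.25]: (313.5+284.5)/2 × 0.25 = 74.75
  [2.25→4.25]: (284.5+124.9)/2 × 2 = 409.4
  [4.25→6.25]: (124.9+54.3)/2 × 2 = 179.2
  Sum = 1240.8 ng/mL·h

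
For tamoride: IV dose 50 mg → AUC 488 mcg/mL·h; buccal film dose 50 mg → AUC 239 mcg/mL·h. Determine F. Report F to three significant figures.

F = (AUC_ev / D_ev) / (AUC_iv / D_iv)
  = (239/50) / (488/50)
  = 4.78 / 9.76 = 0.4898

F = 0.490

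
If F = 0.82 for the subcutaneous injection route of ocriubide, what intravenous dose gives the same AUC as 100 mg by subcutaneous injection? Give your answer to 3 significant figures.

Systemic exposure from an extravascular dose = F × D_ev, so the equivalent IV dose is F × D_ev.
D_iv = F × D_ev = 0.82 × 100 = 82 mg

D_iv = 82.0 mg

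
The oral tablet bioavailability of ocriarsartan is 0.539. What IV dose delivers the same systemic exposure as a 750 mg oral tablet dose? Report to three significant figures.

Systemic exposure from an extravascular dose = F × D_ev, so the equivalent IV dose is F × D_ev.
D_iv = F × D_ev = 0.539 × 750 = 404.25 mg

D_iv = 404 mg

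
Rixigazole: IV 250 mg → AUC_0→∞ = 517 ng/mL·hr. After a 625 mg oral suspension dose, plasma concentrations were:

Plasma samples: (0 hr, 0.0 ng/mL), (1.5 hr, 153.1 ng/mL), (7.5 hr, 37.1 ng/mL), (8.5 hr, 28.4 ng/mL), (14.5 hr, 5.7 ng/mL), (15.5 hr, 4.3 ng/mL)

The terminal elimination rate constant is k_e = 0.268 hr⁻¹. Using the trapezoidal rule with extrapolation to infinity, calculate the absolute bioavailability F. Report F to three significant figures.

F = 0.651

Trapezoidal AUC_0→15.5 (oral suspension):
  [0→1.5]: (0.0+153.1)/2 × 1.5 = 114.825
  [1.5→7.5]: (153.1+37.1)/2 × 6 = 570.6
  [7.5→8.5]: (37.1+28.4)/2 × 1 = 32.75
  [8.5→14.5]: (28.4+5.7)/2 × 6 = 102.3
  [14.5→15.5]: (5.7+4.3)/2 × 1 = 5.0
  Sum = 825.475 ng/mL·hr
Tail: C_last/k_e = 4.3/0.268 = 16.045
AUC_0→∞ (oral suspension) = 825.475 + 16.045 = 841.52 ng/mL·hr
F = (AUC_ev/D_ev)/(AUC_iv/D_iv) = (841.52/625)/(517/250) = 1.346432/2.068 = 0.6511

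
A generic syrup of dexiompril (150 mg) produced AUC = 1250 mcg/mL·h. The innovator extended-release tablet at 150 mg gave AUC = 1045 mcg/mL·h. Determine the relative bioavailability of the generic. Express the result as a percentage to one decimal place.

F_rel = (AUC_test/D_test) / (AUC_ref/D_ref)
      = (1250/150) / (1045/150)
      = 8.33333 / 6.96667 = 1.1962 = 119.62%

F_rel = 119.6%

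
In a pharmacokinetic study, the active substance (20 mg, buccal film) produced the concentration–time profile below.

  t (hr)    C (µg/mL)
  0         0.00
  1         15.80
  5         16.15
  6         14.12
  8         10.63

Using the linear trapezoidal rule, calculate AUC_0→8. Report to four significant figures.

Trapezoidal AUC_0→8:
  [0→1]: (0.00+15.80)/2 × 1 = 7.9
  [1→5]: (15.80+16.15)/2 × 4 = 63.9
  [5→6]: (16.15+14.12)/2 × 1 = 15.135
  [6→8]: (14.12+10.63)/2 × 2 = 24.75
  Sum = 111.685 µg/mL·hr

AUC = 111.7 µg/mL·hr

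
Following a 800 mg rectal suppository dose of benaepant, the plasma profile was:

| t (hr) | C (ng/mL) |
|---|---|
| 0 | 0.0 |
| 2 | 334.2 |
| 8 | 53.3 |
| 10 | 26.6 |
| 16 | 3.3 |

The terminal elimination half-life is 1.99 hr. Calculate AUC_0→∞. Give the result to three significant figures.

Trapezoidal AUC_0→16:
  [0→2]: (0.0+334.2)/2 × 2 = 334.2
  [2→8]: (334.2+53.3)/2 × 6 = 1162.5
  [8→10]: (53.3+26.6)/2 × 2 = 79.9
  [10→16]: (26.6+3.3)/2 × 6 = 89.7
  Sum = 1666.3 ng/mL·hr
k_e = ln2 / t½ = 0.693147 / 1.99 = 0.3483 hr^-1
Extrapolated tail: C_last / k_e = 3.3 / 0.3483 = 9.475
AUC_0→∞ = 1666.3 + 9.475 = 1675.775 ng/mL·hr

AUC = 1680 ng/mL·hr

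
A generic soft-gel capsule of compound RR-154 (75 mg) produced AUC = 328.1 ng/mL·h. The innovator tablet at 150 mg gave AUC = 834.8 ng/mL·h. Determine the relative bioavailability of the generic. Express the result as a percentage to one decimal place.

F_rel = 78.6%

F_rel = (AUC_test/D_test) / (AUC_ref/D_ref)
      = (328.1/75) / (834.8/150)
      = 4.37467 / 5.56533 = 0.7861 = 78.61%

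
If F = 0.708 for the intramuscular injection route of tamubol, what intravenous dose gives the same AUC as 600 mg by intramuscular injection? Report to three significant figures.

Systemic exposure from an extravascular dose = F × D_ev, so the equivalent IV dose is F × D_ev.
D_iv = F × D_ev = 0.708 × 600 = 424.8 mg

D_iv = 425 mg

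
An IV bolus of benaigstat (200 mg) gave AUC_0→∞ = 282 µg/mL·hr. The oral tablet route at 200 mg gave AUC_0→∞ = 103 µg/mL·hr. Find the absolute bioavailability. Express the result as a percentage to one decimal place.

F = (AUC_ev / D_ev) / (AUC_iv / D_iv)
  = (103/200) / (282/200)
  = 0.515 / 1.41 = 0.3652
  = 36.52%

F = 36.5%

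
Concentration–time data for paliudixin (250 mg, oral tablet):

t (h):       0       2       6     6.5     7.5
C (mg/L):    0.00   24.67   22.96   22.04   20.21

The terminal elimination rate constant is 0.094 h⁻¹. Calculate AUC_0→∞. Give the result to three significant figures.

AUC = 367 mg/L·h

Trapezoidal AUC_0→7.5:
  [0→2]: (0.00+24.67)/2 × 2 = 24.67
  [2→6]: (24.67+22.96)/2 × 4 = 95.26
  [6→6.5]: (22.96+22.04)/2 × 0.5 = 11.25
  [6.5→7.5]: (22.04+20.21)/2 × 1 = 21.125
  Sum = 152.305 mg/L·h
Extrapolated tail: C_last / k_e = 20.21 / 0.094 = 215.000
AUC_0→∞ = 152.305 + 215.000 = 367.305 mg/L·h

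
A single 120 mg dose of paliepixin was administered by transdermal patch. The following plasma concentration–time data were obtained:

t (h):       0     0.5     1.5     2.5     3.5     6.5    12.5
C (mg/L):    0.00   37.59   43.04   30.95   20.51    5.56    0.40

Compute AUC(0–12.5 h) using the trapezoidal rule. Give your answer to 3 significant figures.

AUC = 169 mg/L·h

Trapezoidal AUC_0→12.5:
  [0→0.5]: (0.00+37.59)/2 × 0.5 = 9.3975
  [0.5→1.5]: (37.59+43.04)/2 × 1 = 40.315
  [1.5→2.5]: (43.04+30.95)/2 × 1 = 36.995
  [2.5→3.5]: (30.95+20.51)/2 × 1 = 25.73
  [3.5→6.5]: (20.51+5.56)/2 × 3 = 39.105
  [6.5→12.5]: (5.56+0.40)/2 × 6 = 17.88
  Sum = 169.4225 mg/L·h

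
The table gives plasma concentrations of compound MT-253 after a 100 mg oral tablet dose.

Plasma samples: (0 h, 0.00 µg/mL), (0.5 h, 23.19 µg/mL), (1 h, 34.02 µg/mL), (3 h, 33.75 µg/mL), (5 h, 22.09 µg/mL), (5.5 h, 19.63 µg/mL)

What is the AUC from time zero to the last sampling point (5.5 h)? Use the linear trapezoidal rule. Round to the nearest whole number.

AUC = 154 µg/mL·h

Trapezoidal AUC_0→5.5:
  [0→0.5]: (0.00+23.19)/2 × 0.5 = 5.7975
  [0.5→1]: (23.19+34.02)/2 × 0.5 = 14.3025
  [1→3]: (34.02+33.75)/2 × 2 = 67.77
  [3→5]: (33.75+22.09)/2 × 2 = 55.84
  [5→5.5]: (22.09+19.63)/2 × 0.5 = 10.43
  Sum = 154.14 µg/mL·h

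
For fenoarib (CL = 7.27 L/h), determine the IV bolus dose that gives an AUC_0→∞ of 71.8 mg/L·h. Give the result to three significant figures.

Dose_iv = CL × AUC_0→∞
     = 7.27 × 71.8 = 521.986 mg

Dose = 522 mg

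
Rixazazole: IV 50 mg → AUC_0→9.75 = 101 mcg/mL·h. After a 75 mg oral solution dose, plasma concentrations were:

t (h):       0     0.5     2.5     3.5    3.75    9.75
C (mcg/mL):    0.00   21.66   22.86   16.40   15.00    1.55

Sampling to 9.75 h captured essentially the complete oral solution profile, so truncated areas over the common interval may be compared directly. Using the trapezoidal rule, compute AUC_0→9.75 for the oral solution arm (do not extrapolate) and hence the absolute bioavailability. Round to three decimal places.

Trapezoidal AUC_0→9.75 (oral solution):
  [0→0.5]: (0.00+21.66)/2 × 0.5 = 5.415
  [0.5→2.5]: (21.66+22.86)/2 × 2 = 44.52
  [2.5→3.5]: (22.86+16.40)/2 × 1 = 19.63
  [3.5→3.75]: (16.40+15.00)/2 × 0.25 = 3.925
  [3.75→9.75]: (15.00+1.55)/2 × 6 = 49.65
  Sum = 123.14 mcg/mL·h
F = (AUC_ev/D_ev)/(AUC_iv/D_iv) = (123.14/75)/(101/50) = 1.64187/2.02 = 0.8128

F = 0.813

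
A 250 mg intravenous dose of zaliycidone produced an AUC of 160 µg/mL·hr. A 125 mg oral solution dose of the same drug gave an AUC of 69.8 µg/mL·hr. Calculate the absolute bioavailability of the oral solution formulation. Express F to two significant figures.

F = (AUC_ev / D_ev) / (AUC_iv / D_iv)
  = (69.8/125) / (160/250)
  = 0.5584 / 0.64 = 0.8725

F = 0.87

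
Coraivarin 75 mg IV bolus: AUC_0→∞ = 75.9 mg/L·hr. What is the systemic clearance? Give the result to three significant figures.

CL = 0.988 L/hr

CL = Dose_iv / AUC_0→∞
   = 75 / 75.9 = 0.988142 L/hr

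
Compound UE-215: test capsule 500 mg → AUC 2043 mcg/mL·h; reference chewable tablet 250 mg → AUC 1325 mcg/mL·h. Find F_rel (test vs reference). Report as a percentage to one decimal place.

F_rel = 77.1%

F_rel = (AUC_test/D_test) / (AUC_ref/D_ref)
      = (2043/500) / (1325/250)
      = 4.086 / 5.3 = 0.7709 = 77.09%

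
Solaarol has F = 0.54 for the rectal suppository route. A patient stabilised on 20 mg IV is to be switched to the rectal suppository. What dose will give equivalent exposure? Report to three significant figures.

For equal systemic exposure: F × D_ev = D_iv
D_ev = D_iv / F = 20 / 0.54 = 37.037 mg

D_rectal = 37.0 mg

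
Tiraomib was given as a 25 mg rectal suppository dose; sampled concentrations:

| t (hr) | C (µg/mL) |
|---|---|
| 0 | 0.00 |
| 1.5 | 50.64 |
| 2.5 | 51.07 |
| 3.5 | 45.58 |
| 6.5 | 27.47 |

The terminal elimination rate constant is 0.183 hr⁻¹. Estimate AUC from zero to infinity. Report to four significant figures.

AUC = 396.8 µg/mL·hr

Trapezoidal AUC_0→6.5:
  [0→1.5]: (0.00+50.64)/2 × 1.5 = 37.98
  [1.5→2.5]: (50.64+51.07)/2 × 1 = 50.855
  [2.5→3.5]: (51.07+45.58)/2 × 1 = 48.325
  [3.5→6.5]: (45.58+27.47)/2 × 3 = 109.575
  Sum = 246.735 µg/mL·hr
Extrapolated tail: C_last / k_e = 27.47 / 0.183 = 150.109
AUC_0→∞ = 246.735 + 150.109 = 396.844 µg/mL·hr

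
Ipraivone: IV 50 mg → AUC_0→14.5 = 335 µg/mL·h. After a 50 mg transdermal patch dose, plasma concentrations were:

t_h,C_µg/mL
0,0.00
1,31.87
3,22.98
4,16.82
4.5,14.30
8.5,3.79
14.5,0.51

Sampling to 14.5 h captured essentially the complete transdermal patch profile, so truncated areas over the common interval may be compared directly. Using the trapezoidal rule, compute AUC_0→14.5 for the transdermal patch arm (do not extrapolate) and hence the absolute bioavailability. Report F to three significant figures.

F = 0.440

Trapezoidal AUC_0→14.5 (transdermal patch):
  [0→1]: (0.00+31.87)/2 × 1 = 15.935
  [1→3]: (31.87+22.98)/2 × 2 = 54.85
  [3→4]: (22.98+16.82)/2 × 1 = 19.9
  [4→4.5]: (16.82+14.30)/2 × 0.5 = 7.78
  [4.5→8.5]: (14.30+3.79)/2 × 4 = 36.18
  [8.5→14.5]: (3.79+0.51)/2 × 6 = 12.9
  Sum = 147.545 µg/mL·h
F = (AUC_ev/D_ev)/(AUC_iv/D_iv) = (147.545/50)/(335/50) = 2.9509/6.7 = 0.4404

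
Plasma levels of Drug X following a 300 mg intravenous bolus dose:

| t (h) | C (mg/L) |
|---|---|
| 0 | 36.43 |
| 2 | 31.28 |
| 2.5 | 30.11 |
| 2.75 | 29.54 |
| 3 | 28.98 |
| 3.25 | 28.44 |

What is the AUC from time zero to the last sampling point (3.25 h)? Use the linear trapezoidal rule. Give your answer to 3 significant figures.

Trapezoidal AUC_0→3.25:
  [0→2]: (36.43+31.28)/2 × 2 = 67.71
  [2→2.5]: (31.28+30.11)/2 × 0.5 = 15.3475
  [2.5→2.75]: (30.11+29.54)/2 × 0.25 = 7.45625
  [2.75→3]: (29.54+28.98)/2 × 0.25 = 7.315
  [3→3.25]: (28.98+28.44)/2 × 0.25 = 7.1775
  Sum = 105.00625 mg/L·h

AUC = 105 mg/L·h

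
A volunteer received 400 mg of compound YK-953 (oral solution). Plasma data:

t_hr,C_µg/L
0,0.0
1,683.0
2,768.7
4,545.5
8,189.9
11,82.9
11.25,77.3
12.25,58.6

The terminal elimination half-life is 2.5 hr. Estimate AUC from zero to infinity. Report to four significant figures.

AUC = 4561 µg/L·hr

Trapezoidal AUC_0→12.25:
  [0→1]: (0.0+683.0)/2 × 1 = 341.5
  [1→2]: (683.0+768.7)/2 × 1 = 725.85
  [2→4]: (768.7+545.5)/2 × 2 = 1314.2
  [4→8]: (545.5+189.9)/2 × 4 = 1470.8
  [8→11]: (189.9+82.9)/2 × 3 = 409.2
  [11→11.25]: (82.9+77.3)/2 × 0.25 = 20.025
  [11.25→12.25]: (77.3+58.6)/2 × 1 = 67.95
  Sum = 4349.525 µg/L·hr
k_e = ln2 / t½ = 0.693147 / 2.5 = 0.2773 hr^-1
Extrapolated tail: C_last / k_e = 58.6 / 0.2773 = 211.323
AUC_0→∞ = 4349.525 + 211.323 = 4560.848 µg/L·hr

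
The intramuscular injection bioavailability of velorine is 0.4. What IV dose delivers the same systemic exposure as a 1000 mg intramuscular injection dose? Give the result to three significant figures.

Systemic exposure from an extravascular dose = F × D_ev, so the equivalent IV dose is F × D_ev.
D_iv = F × D_ev = 0.4 × 1000 = 400 mg

D_iv = 400 mg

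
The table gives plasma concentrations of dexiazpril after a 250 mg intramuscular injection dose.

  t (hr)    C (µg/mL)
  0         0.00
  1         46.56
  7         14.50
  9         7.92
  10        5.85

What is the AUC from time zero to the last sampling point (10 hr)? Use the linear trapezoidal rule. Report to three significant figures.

AUC = 236 µg/mL·hr

Trapezoidal AUC_0→10:
  [0→1]: (0.00+46.56)/2 × 1 = 23.28
  [1→7]: (46.56+14.50)/2 × 6 = 183.18
  [7→9]: (14.50+7.92)/2 × 2 = 22.42
  [9→10]: (7.92+5.85)/2 × 1 = 6.885
  Sum = 235.765 µg/mL·hr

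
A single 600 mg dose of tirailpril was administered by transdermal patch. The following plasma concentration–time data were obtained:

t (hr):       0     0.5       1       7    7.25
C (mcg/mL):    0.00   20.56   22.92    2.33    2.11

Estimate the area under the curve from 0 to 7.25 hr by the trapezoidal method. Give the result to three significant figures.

AUC = 92.3 mcg/mL·hr

Trapezoidal AUC_0→7.25:
  [0→0.5]: (0.00+20.56)/2 × 0.5 = 5.14
  [0.5→1]: (20.56+22.92)/2 × 0.5 = 10.87
  [1→7]: (22.92+2.33)/2 × 6 = 75.75
  [7→7.25]: (2.33+2.11)/2 × 0.25 = 0.555
  Sum = 92.315 mcg/mL·hr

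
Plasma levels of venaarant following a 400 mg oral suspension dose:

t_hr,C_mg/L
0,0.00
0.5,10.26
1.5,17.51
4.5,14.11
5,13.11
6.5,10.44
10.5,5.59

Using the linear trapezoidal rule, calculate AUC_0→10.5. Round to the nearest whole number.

Trapezoidal AUC_0→10.5:
  [0→0.5]: (0.00+10.26)/2 × 0.5 = 2.565
  [0.5→1.5]: (10.26+17.51)/2 × 1 = 13.885
  [1.5→4.5]: (17.51+14.11)/2 × 3 = 47.43
  [4.5→5]: (14.11+13.11)/2 × 0.5 = 6.805
  [5→6.5]: (13.11+10.44)/2 × 1.5 = 17.6625
  [6.5→10.5]: (10.44+5.59)/2 × 4 = 32.06
  Sum = 120.4075 mg/L·hr

AUC = 120 mg/L·hr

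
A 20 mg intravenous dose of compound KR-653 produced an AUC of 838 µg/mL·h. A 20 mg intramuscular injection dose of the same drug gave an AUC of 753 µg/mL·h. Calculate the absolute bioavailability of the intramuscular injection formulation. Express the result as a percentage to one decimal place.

F = 89.9%

F = (AUC_ev / D_ev) / (AUC_iv / D_iv)
  = (753/20) / (838/20)
  = 37.65 / 41.9 = 0.8986
  = 89.86%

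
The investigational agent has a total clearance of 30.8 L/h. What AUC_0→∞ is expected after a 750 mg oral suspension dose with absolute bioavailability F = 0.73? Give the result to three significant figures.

AUC = 17.8 mg/L·h

AUC_0→∞ = F × Dose / CL
        = 0.73 × 750 / 30.8 = 17.776 mg/L·h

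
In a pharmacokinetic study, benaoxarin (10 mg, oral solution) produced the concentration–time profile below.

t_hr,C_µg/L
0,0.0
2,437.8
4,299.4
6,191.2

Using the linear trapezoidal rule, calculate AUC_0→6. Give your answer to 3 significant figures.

AUC = 1670 µg/L·hr

Trapezoidal AUC_0→6:
  [0→2]: (0.0+437.8)/2 × 2 = 437.8
  [2→4]: (437.8+299.4)/2 × 2 = 737.2
  [4→6]: (299.4+191.2)/2 × 2 = 490.6
  Sum = 1665.6 µg/L·hr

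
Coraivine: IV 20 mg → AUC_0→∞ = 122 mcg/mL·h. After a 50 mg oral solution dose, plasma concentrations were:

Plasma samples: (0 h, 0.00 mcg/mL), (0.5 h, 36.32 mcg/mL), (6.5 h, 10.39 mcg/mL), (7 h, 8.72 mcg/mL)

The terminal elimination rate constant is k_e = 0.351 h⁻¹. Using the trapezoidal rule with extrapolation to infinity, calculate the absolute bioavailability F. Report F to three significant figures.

Trapezoidal AUC_0→7 (oral solution):
  [0→0.5]: (0.00+36.32)/2 × 0.5 = 9.08
  [0.5→6.5]: (36.32+10.39)/2 × 6 = 140.13
  [6.5→7]: (10.39+8.72)/2 × 0.5 = 4.7775
  Sum = 153.9875 mcg/mL·h
Tail: C_last/k_e = 8.72/0.351 = 24.843
AUC_0→∞ (oral solution) = 153.9875 + 24.843 = 178.8305 mcg/mL·h
F = (AUC_ev/D_ev)/(AUC_iv/D_iv) = (178.8305/50)/(122/20) = 3.57661/6.1 = 0.5863

F = 0.586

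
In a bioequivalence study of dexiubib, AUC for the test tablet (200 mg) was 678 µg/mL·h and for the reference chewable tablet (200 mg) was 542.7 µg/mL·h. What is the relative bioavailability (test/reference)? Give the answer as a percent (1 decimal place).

F_rel = 124.9%

F_rel = (AUC_test/D_test) / (AUC_ref/D_ref)
      = (678/200) / (542.7/200)
      = 3.39 / 2.7135 = 1.2493 = 124.93%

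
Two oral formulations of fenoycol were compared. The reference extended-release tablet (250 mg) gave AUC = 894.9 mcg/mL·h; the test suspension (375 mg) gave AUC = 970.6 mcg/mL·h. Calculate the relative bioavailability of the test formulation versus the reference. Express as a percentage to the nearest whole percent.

F_rel = (AUC_test/D_test) / (AUC_ref/D_ref)
      = (970.6/375) / (894.9/250)
      = 2.58827 / 3.5796 = 0.7231 = 72.31%

F_rel = 72%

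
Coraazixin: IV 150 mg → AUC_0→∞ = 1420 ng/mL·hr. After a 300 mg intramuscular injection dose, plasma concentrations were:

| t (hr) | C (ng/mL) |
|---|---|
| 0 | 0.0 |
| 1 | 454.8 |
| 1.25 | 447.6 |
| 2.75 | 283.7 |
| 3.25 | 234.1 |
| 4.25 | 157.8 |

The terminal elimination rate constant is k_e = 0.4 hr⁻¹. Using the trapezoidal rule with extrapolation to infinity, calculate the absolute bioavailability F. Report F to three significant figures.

Trapezoidal AUC_0→4.25 (intramuscular injection):
  [0→1]: (0.0+454.8)/2 × 1 = 227.4
  [1→1.25]: (454.8+447.6)/2 × 0.25 = 112.8
  [1.25→2.75]: (447.6+283.7)/2 × 1.5 = 548.475
  [2.75→3.25]: (283.7+234.1)/2 × 0.5 = 129.45
  [3.25→4.25]: (234.1+157.8)/2 × 1 = 195.95
  Sum = 1214.075 ng/mL·hr
Tail: C_last/k_e = 157.8/0.4 = 394.500
AUC_0→∞ (intramuscular injection) = 1214.075 + 394.500 = 1608.575 ng/mL·hr
F = (AUC_ev/D_ev)/(AUC_iv/D_iv) = (1608.575/300)/(1420/150) = 5.36192/9.46667 = 0.5664

F = 0.566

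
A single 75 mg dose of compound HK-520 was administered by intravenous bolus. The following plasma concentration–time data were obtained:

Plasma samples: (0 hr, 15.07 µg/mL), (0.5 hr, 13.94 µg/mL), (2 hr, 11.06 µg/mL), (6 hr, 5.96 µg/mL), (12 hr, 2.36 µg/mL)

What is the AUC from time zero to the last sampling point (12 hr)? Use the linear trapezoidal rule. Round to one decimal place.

AUC = 85.0 µg/mL·hr

Trapezoidal AUC_0→12:
  [0→0.5]: (15.07+13.94)/2 × 0.5 = 7.2525
  [0.5→2]: (13.94+11.06)/2 × 1.5 = 18.75
  [2→6]: (11.06+5.96)/2 × 4 = 34.04
  [6→12]: (5.96+2.36)/2 × 6 = 24.96
  Sum = 85.0025 µg/mL·hr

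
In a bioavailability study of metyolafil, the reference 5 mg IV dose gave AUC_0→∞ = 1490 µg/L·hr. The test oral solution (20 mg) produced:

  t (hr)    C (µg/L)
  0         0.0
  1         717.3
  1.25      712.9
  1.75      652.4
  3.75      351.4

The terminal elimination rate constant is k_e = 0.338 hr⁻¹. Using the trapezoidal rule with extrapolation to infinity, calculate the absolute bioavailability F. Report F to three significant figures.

Trapezoidal AUC_0→3.75 (oral solution):
  [0→1]: (0.0+717.3)/2 × 1 = 358.65
  [1→1.25]: (717.3+712.9)/2 × 0.25 = 178.775
  [1.25→1.75]: (712.9+652.4)/2 × 0.5 = 341.325
  [1.75→3.75]: (652.4+351.4)/2 × 2 = 1003.8
  Sum = 1882.55 µg/L·hr
Tail: C_last/k_e = 351.4/0.338 = 1039.645
AUC_0→∞ (oral solution) = 1882.55 + 1039.645 = 2922.195 µg/L·hr
F = (AUC_ev/D_ev)/(AUC_iv/D_iv) = (2922.195/20)/(1490/5) = 146.10975/298 = 0.4903

F = 0.490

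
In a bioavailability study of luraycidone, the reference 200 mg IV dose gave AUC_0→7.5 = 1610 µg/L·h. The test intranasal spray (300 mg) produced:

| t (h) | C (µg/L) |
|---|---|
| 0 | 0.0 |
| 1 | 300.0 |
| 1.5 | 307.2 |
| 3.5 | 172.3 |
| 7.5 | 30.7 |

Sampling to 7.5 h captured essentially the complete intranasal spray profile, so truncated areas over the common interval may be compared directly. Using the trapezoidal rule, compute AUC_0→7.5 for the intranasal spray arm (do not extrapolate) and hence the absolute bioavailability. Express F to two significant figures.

Trapezoidal AUC_0→7.5 (intranasal spray):
  [0→1]: (0.0+300.0)/2 × 1 = 150.0
  [1→1.5]: (300.0+307.2)/2 × 0.5 = 151.8
  [1.5→3.5]: (307.2+172.3)/2 × 2 = 479.5
  [3.5→7.5]: (172.3+30.7)/2 × 4 = 406.0
  Sum = 1187.3 µg/L·h
F = (AUC_ev/D_ev)/(AUC_iv/D_iv) = (1187.3/300)/(1610/200) = 3.95767/8.05 = 0.4916

F = 0.49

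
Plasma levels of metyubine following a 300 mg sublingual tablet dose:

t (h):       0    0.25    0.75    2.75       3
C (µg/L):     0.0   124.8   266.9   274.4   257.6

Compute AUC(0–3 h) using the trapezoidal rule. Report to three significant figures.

Trapezoidal AUC_0→3:
  [0→0.25]: (0.0+124.8)/2 × 0.25 = 15.6
  [0.25→0.75]: (124.8+266.9)/2 × 0.5 = 97.925
  [0.75→2.75]: (266.9+274.4)/2 × 2 = 541.3
  [2.75→3]: (274.4+257.6)/2 × 0.25 = 66.5
  Sum = 721.325 µg/L·h

AUC = 721 µg/L·h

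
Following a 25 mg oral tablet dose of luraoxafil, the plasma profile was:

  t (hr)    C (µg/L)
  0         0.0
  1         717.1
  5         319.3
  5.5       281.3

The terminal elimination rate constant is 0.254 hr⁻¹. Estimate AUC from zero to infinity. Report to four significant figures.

Trapezoidal AUC_0→5.5:
  [0→1]: (0.0+717.1)/2 × 1 = 358.55
  [1→5]: (717.1+319.3)/2 × 4 = 2072.8
  [5→5.5]: (319.3+281.3)/2 × 0.5 = 150.15
  Sum = 2581.5 µg/L·hr
Extrapolated tail: C_last / k_e = 281.3 / 0.254 = 1107.480
AUC_0→∞ = 2581.5 + 1107.480 = 3688.98 µg/L·hr

AUC = 3689 µg/L·hr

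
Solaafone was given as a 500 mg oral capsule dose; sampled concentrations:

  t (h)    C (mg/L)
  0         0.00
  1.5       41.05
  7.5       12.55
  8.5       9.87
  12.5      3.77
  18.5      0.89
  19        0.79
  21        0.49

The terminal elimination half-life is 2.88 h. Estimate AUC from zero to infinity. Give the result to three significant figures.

Trapezoidal AUC_0→21:
  [0→1.5]: (0.00+41.05)/2 × 1.5 = 30.7875
  [1.5→7.5]: (41.05+12.55)/2 × 6 = 160.8
  [7.5→8.5]: (12.55+9.87)/2 × 1 = 11.21
  [8.5→12.5]: (9.87+3.77)/2 × 4 = 27.28
  [12.5→18.5]: (3.77+0.89)/2 × 6 = 13.98
  [18.5→19]: (0.89+0.79)/2 × 0.5 = 0.42
  [19→21]: (0.79+0.49)/2 × 2 = 1.28
  Sum = 245.7575 mg/L·h
k_e = ln2 / t½ = 0.693147 / 2.88 = 0.2407 h^-1
Extrapolated tail: C_last / k_e = 0.49 / 0.2407 = 2.036
AUC_0→∞ = 245.7575 + 2.036 = 247.7935 mg/L·h

AUC = 248 mg/L·h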